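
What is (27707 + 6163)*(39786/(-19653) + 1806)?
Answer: 400270376280/6551 ≈ 6.1101e+7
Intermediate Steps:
(27707 + 6163)*(39786/(-19653) + 1806) = 33870*(39786*(-1/19653) + 1806) = 33870*(-13262/6551 + 1806) = 33870*(11817844/6551) = 400270376280/6551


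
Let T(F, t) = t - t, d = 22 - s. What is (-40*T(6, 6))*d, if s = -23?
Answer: 0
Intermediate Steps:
d = 45 (d = 22 - 1*(-23) = 22 + 23 = 45)
T(F, t) = 0
(-40*T(6, 6))*d = -40*0*45 = 0*45 = 0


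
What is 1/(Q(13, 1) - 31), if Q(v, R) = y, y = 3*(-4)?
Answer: -1/43 ≈ -0.023256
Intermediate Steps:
y = -12
Q(v, R) = -12
1/(Q(13, 1) - 31) = 1/(-12 - 31) = 1/(-43) = -1/43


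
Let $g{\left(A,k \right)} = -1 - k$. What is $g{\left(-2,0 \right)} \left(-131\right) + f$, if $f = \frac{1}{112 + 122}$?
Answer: $\frac{30655}{234} \approx 131.0$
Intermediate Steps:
$f = \frac{1}{234} \approx 0.0042735$
$g{\left(-2,0 \right)} \left(-131\right) + f = \left(-1 - 0\right) \left(-131\right) + \frac{1}{234} = \left(-1 + 0\right) \left(-131\right) + \frac{1}{234} = \left(-1\right) \left(-131\right) + \frac{1}{234} = 131 + \frac{1}{234} = \frac{30655}{234}$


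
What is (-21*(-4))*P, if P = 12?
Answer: 1008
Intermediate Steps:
(-21*(-4))*P = -21*(-4)*12 = 84*12 = 1008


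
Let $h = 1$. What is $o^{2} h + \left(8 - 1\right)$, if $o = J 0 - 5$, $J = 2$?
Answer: $32$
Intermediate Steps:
$o = -5$ ($o = 2 \cdot 0 - 5 = 0 - 5 = -5$)
$o^{2} h + \left(8 - 1\right) = \left(-5\right)^{2} \cdot 1 + \left(8 - 1\right) = 25 \cdot 1 + \left(8 - 1\right) = 25 + 7 = 32$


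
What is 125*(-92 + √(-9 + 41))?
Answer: -11500 + 500*√2 ≈ -10793.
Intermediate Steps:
125*(-92 + √(-9 + 41)) = 125*(-92 + √32) = 125*(-92 + 4*√2) = -11500 + 500*√2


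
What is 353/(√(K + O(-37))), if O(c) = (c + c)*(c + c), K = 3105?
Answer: 353*√8581/8581 ≈ 3.8107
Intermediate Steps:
O(c) = 4*c² (O(c) = (2*c)*(2*c) = 4*c²)
353/(√(K + O(-37))) = 353/(√(3105 + 4*(-37)²)) = 353/(√(3105 + 4*1369)) = 353/(√(3105 + 5476)) = 353/(√8581) = 353*(√8581/8581) = 353*√8581/8581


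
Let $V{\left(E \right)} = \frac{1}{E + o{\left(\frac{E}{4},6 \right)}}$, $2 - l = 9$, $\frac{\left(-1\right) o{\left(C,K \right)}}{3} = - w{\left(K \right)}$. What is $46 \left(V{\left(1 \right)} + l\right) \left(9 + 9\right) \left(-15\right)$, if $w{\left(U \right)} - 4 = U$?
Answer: $\frac{2682720}{31} \approx 86539.0$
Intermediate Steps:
$w{\left(U \right)} = 4 + U$
$o{\left(C,K \right)} = 12 + 3 K$ ($o{\left(C,K \right)} = - 3 \left(- (4 + K)\right) = - 3 \left(-4 - K\right) = 12 + 3 K$)
$l = -7$ ($l = 2 - 9 = -7$)
$V{\left(E \right)} = \frac{1}{30 + E}$ ($V{\left(E \right)} = \frac{1}{E + \left(12 + 3 \cdot 6\right)} = \frac{1}{E + \left(12 + 18\right)} = \frac{1}{E + 30} = \frac{1}{30 + E}$)
$46 \left(V{\left(1 \right)} + l\right) \left(9 + 9\right) \left(-15\right) = 46 \left(\frac{1}{30 + 1} - 7\right) \left(9 + 9\right) \left(-15\right) = 46 \left(\frac{1}{31} - 7\right) 18 \left(-15\right) = 46 \left(\left(- \frac{216}{31}\right) 18\right) \left(-15\right) = 46 \left(- \frac{3888}{31}\right) \left(-15\right) = \left(- \frac{178848}{31}\right) \left(-15\right) = \frac{2682720}{31}$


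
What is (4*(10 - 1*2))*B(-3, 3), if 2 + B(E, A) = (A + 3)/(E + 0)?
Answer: -128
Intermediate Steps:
B(E, A) = -2 + (3 + A)/E (B(E, A) = -2 + (A + 3)/(E + 0) = -2 + (3 + A)/E)
(4*(10 - 1*2))*B(-3, 3) = (4*(10 - 1*2))*((3 + 3 - 2*(-3))/(-3)) = (4*(10 - 2))*(-(3 + 3 + 6)/3) = (4*8)*(-⅓*12) = 32*(-4) = -128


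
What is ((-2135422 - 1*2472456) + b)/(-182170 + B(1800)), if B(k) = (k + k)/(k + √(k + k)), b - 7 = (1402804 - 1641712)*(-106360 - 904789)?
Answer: -7488576300051/5647210 ≈ -1.3261e+6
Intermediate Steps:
b = 241571585299 (b = 7 + (1402804 - 1641712)*(-106360 - 904789) = 7 - 238908*(-1011149) = 7 + 241571585292 = 241571585299)
B(k) = 2*k/(k + √2*√k) (B(k) = (2*k)/(k + √(2*k)) = (2*k)/(k + √2*√k) = 2*k/(k + √2*√k))
((-2135422 - 1*2472456) + b)/(-182170 + B(1800)) = ((-2135422 - 1*2472456) + 241571585299)/(-182170 + 2*1800/(1800 + √2*√1800)) = ((-2135422 - 2472456) + 241571585299)/(-182170 + 2*1800/(1800 + √2*(30*√2))) = (-4607878 + 241571585299)/(-182170 + 2*1800/(1800 + 60)) = 241566977421/(-182170 + 2*1800/1860) = 241566977421/(-182170 + 2*1800*(1/1860)) = 241566977421/(-182170 + 60/31) = 241566977421/(-5647210/31) = 241566977421*(-31/5647210) = -7488576300051/5647210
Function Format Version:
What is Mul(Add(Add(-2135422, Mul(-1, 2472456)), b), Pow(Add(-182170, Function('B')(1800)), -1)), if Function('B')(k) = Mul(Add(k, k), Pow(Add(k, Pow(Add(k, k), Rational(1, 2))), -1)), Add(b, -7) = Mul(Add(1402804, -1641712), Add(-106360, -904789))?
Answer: Rational(-7488576300051, 5647210) ≈ -1.3261e+6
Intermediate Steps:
b = 241571585299 (b = Add(7, Mul(Add(1402804, -1641712), Add(-106360, -904789))) = Add(7, Mul(-238908, -1011149)) = Add(7, 241571585292) = 241571585299)
Function('B')(k) = Mul(2, k, Pow(Add(k, Mul(Pow(2, Rational(1, 2)), Pow(k, Rational(1, 2)))), -1)) (Function('B')(k) = Mul(Mul(2, k), Pow(Add(k, Pow(Mul(2, k), Rational(1, 2))), -1)) = Mul(Mul(2, k), Pow(Add(k, Mul(Pow(2, Rational(1, 2)), Pow(k, Rational(1, 2)))), -1)) = Mul(2, k, Pow(Add(k, Mul(Pow(2, Rational(1, 2)), Pow(k, Rational(1, 2)))), -1)))
Mul(Add(Add(-2135422, Mul(-1, 2472456)), b), Pow(Add(-182170, Function('B')(1800)), -1)) = Mul(Add(Add(-2135422, Mul(-1, 2472456)), 241571585299), Pow(Add(-182170, Mul(2, 1800, Pow(Add(1800, Mul(Pow(2, Rational(1, 2)), Pow(1800, Rational(1, 2)))), -1))), -1)) = Mul(Add(Add(-2135422, -2472456), 241571585299), Pow(Add(-182170, Mul(2, 1800, Pow(Add(1800, Mul(Pow(2, Rational(1, 2)), Mul(30, Pow(2, Rational(1, 2))))), -1))), -1)) = Mul(Add(-4607878, 241571585299), Pow(Add(-182170, Mul(2, 1800, Pow(Add(1800, 60), -1))), -1)) = Mul(241566977421, Pow(Add(-182170, Mul(2, 1800, Pow(1860, -1))), -1)) = Mul(241566977421, Pow(Add(-182170, Mul(2, 1800, Rational(1, 1860))), -1)) = Mul(241566977421, Pow(Add(-182170, Rational(60, 31)), -1)) = Mul(241566977421, Pow(Rational(-5647210, 31), -1)) = Mul(241566977421, Rational(-31, 5647210)) = Rational(-7488576300051, 5647210)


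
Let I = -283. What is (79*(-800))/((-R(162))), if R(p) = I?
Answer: -63200/283 ≈ -223.32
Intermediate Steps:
R(p) = -283
(79*(-800))/((-R(162))) = (79*(-800))/((-1*(-283))) = -63200/283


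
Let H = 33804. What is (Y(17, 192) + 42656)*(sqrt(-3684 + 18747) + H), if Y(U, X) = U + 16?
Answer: 1443058956 + 42689*sqrt(15063) ≈ 1.4483e+9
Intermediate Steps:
Y(U, X) = 16 + U
(Y(17, 192) + 42656)*(sqrt(-3684 + 18747) + H) = ((16 + 17) + 42656)*(sqrt(-3684 + 18747) + 33804) = (33 + 42656)*(sqrt(15063) + 33804) = 42689*(33804 + sqrt(15063)) = 1443058956 + 42689*sqrt(15063)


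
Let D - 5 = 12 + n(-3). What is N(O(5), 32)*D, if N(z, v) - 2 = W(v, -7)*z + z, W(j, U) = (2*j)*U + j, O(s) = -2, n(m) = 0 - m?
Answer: 16640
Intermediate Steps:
n(m) = -m
D = 20 (D = 5 + (12 - 1*(-3)) = 5 + (12 + 3) = 5 + 15 = 20)
W(j, U) = j + 2*U*j (W(j, U) = 2*U*j + j = j + 2*U*j)
N(z, v) = 2 + z - 13*v*z (N(z, v) = 2 + ((v*(1 + 2*(-7)))*z + z) = 2 + ((v*(1 - 14))*z + z) = 2 + ((v*(-13))*z + z) = 2 + ((-13*v)*z + z) = 2 + (-13*v*z + z) = 2 + (z - 13*v*z) = 2 + z - 13*v*z)
N(O(5), 32)*D = (2 - 2 - 13*32*(-2))*20 = (2 - 2 + 832)*20 = 832*20 = 16640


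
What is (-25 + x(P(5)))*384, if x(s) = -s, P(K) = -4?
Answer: -8064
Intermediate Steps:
(-25 + x(P(5)))*384 = (-25 - 1*(-4))*384 = (-25 + 4)*384 = -21*384 = -8064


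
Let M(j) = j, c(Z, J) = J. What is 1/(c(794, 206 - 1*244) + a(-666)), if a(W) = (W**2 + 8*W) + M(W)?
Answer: 1/437524 ≈ 2.2856e-6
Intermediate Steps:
a(W) = W**2 + 9*W (a(W) = (W**2 + 8*W) + W = W**2 + 9*W)
1/(c(794, 206 - 1*244) + a(-666)) = 1/((206 - 1*244) - 666*(9 - 666)) = 1/((206 - 244) - 666*(-657)) = 1/(-38 + 437562) = 1/437524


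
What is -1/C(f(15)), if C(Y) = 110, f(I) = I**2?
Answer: -1/110 ≈ -0.0090909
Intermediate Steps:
-1/C(f(15)) = -1/110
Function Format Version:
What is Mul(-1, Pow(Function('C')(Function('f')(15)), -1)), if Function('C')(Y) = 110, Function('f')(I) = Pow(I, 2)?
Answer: Rational(-1, 110) ≈ -0.0090909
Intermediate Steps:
Mul(-1, Pow(Function('C')(Function('f')(15)), -1)) = Mul(-1, Pow(110, -1)) = Mul(-1, Rational(1, 110)) = Rational(-1, 110)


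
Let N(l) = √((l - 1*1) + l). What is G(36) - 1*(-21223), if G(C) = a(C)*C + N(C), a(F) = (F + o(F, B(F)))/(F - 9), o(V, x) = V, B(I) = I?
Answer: 21319 + √71 ≈ 21327.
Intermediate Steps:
a(F) = 2*F/(-9 + F) (a(F) = (F + F)/(F - 9) = (2*F)/(-9 + F) = 2*F/(-9 + F))
N(l) = √(-1 + 2*l) (N(l) = √((l - 1) + l) = √((-1 + l) + l) = √(-1 + 2*l))
G(C) = √(-1 + 2*C) + 2*C²/(-9 + C) (G(C) = (2*C/(-9 + C))*C + √(-1 + 2*C) = 2*C²/(-9 + C) + √(-1 + 2*C) = √(-1 + 2*C) + 2*C²/(-9 + C))
G(36) - 1*(-21223) = (2*36² + √(-1 + 2*36)*(-9 + 36))/(-9 + 36) - 1*(-21223) = (2*1296 + √(-1 + 72)*27)/27 + 21223 = (2592 + √71*27)/27 + 21223 = (2592 + 27*√71)/27 + 21223 = (96 + √71) + 21223 = 21319 + √71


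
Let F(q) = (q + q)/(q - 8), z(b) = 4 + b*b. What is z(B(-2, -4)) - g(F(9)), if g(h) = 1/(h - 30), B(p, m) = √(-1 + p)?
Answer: 13/12 ≈ 1.0833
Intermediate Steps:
z(b) = 4 + b²
F(q) = 2*q/(-8 + q) (F(q) = (2*q)/(-8 + q) = 2*q/(-8 + q))
g(h) = 1/(-30 + h)
z(B(-2, -4)) - g(F(9)) = (4 + (√(-1 - 2))²) - 1/(-30 + 2*9/(-8 + 9)) = (4 + (√(-3))²) - 1/(-30 + 2*9/1) = (4 + (I*√3)²) - 1/(-30 + 2*9*1) = (4 - 3) - 1/(-30 + 18) = 1 - 1/(-12) = 1 - 1*(-1/12) = 1 + 1/12 = 13/12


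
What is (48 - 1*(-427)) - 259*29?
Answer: -7036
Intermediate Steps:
(48 - 1*(-427)) - 259*29 = (48 + 427) - 7511 = 475 - 7511 = -7036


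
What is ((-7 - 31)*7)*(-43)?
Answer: 11438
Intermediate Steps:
((-7 - 31)*7)*(-43) = -38*7*(-43) = -266*(-43) = 11438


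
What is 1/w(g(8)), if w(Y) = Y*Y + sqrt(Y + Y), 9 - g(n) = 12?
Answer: 3/29 - I*sqrt(6)/87 ≈ 0.10345 - 0.028155*I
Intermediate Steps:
g(n) = -3 (g(n) = 9 - 1*12 = 9 - 12 = -3)
w(Y) = Y**2 + sqrt(2)*sqrt(Y) (w(Y) = Y**2 + sqrt(2*Y) = Y**2 + sqrt(2)*sqrt(Y))
1/w(g(8)) = 1/((-3)**2 + sqrt(2)*sqrt(-3)) = 1/(9 + sqrt(2)*(I*sqrt(3))) = 1/(9 + I*sqrt(6))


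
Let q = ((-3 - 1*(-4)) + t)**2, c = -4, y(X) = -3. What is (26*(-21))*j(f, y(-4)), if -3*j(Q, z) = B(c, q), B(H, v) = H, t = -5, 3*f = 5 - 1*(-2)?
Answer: -728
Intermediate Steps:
f = 7/3 (f = (5 - 1*(-2))/3 = (5 + 2)/3 = (1/3)*7 = 7/3 ≈ 2.3333)
q = 16 (q = ((-3 - 1*(-4)) - 5)**2 = ((-3 + 4) - 5)**2 = (1 - 5)**2 = (-4)**2 = 16)
j(Q, z) = 4/3 (j(Q, z) = -1/3*(-4) = 4/3)
(26*(-21))*j(f, y(-4)) = (26*(-21))*(4/3) = -546*4/3 = -728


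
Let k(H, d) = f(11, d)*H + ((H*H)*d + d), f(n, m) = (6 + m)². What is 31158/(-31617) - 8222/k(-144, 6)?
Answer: -64640803/60708153 ≈ -1.0648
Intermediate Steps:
k(H, d) = d + H*(6 + d)² + d*H² (k(H, d) = (6 + d)²*H + ((H*H)*d + d) = H*(6 + d)² + (H²*d + d) = H*(6 + d)² + (d*H² + d) = H*(6 + d)² + (d + d*H²) = d + H*(6 + d)² + d*H²)
31158/(-31617) - 8222/k(-144, 6) = 31158/(-31617) - 8222/(6 - 144*(6 + 6)² + 6*(-144)²) = 31158*(-1/31617) - 8222/(6 - 144*12² + 6*20736) = -1154/1171 - 8222/(6 - 144*144 + 124416) = -1154/1171 - 8222/(6 - 20736 + 124416) = -1154/1171 - 8222/103686 = -1154/1171 - 8222*1/103686 = -1154/1171 - 4111/51843 = -64640803/60708153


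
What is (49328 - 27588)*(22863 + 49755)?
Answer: 1578715320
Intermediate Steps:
(49328 - 27588)*(22863 + 49755) = 21740*72618 = 1578715320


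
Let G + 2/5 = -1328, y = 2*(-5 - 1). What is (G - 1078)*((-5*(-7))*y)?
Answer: 1010688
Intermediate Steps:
y = -12 (y = 2*(-6) = -12)
G = -6642/5 (G = -⅖ - 1328 = -6642/5 ≈ -1328.4)
(G - 1078)*((-5*(-7))*y) = (-6642/5 - 1078)*(-5*(-7)*(-12)) = -84224*(-12) = -12032/5*(-420) = 1010688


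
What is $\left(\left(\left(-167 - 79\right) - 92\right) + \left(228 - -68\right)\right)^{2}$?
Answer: $1764$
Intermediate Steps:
$\left(\left(\left(-167 - 79\right) - 92\right) + \left(228 - -68\right)\right)^{2} = \left(\left(-246 - 92\right) + \left(228 + 68\right)\right)^{2} = \left(-338 + 296\right)^{2} = \left(-42\right)^{2} = 1764$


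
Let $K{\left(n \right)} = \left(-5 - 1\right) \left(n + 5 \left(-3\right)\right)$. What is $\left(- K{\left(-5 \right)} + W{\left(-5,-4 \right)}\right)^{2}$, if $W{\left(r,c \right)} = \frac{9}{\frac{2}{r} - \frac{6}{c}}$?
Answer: $\frac{1512900}{121} \approx 12503.0$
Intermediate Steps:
$W{\left(r,c \right)} = \frac{9}{- \frac{6}{c} + \frac{2}{r}}$
$K{\left(n \right)} = 90 - 6 n$ ($K{\left(n \right)} = - 6 \left(n - 15\right) = - 6 \left(-15 + n\right) = 90 - 6 n$)
$\left(- K{\left(-5 \right)} + W{\left(-5,-4 \right)}\right)^{2} = \left(- (90 - -30) + \frac{9}{2} \left(-4\right) \left(-5\right) \frac{1}{-4 - -15}\right)^{2} = \left(- (90 + 30) + \frac{9}{2} \left(-4\right) \left(-5\right) \frac{1}{-4 + 15}\right)^{2} = \left(\left(-1\right) 120 + \frac{9}{2} \left(-4\right) \left(-5\right) \frac{1}{11}\right)^{2} = \left(-120 + \frac{9}{2} \left(-4\right) \left(-5\right) \frac{1}{11}\right)^{2} = \left(-120 + \frac{90}{11}\right)^{2} = \left(- \frac{1230}{11}\right)^{2} = \frac{1512900}{121}$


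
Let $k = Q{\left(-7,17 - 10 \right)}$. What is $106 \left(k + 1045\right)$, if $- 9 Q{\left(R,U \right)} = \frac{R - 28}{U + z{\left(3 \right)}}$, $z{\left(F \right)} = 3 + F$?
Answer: $\frac{12963800}{117} \approx 1.108 \cdot 10^{5}$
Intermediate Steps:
$Q{\left(R,U \right)} = - \frac{-28 + R}{9 \left(6 + U\right)}$ ($Q{\left(R,U \right)} = - \frac{\left(R - 28\right) \frac{1}{U + \left(3 + 3\right)}}{9} = - \frac{\left(-28 + R\right) \frac{1}{U + 6}}{9} = - \frac{\left(-28 + R\right) \frac{1}{6 + U}}{9} = - \frac{\frac{1}{6 + U} \left(-28 + R\right)}{9} = - \frac{-28 + R}{9 \left(6 + U\right)}$)
$k = \frac{35}{117}$ ($k = \frac{28 - -7}{9 \left(6 + \left(17 - 10\right)\right)} = \frac{28 + 7}{9 \left(6 + \left(17 - 10\right)\right)} = \frac{1}{9} \frac{1}{6 + 7} \cdot 35 = \frac{1}{9} \cdot \frac{1}{13} \cdot 35 = \frac{35}{117} \approx 0.29915$)
$106 \left(k + 1045\right) = 106 \left(\frac{35}{117} + 1045\right) = 106 \cdot \frac{122300}{117} = \frac{12963800}{117}$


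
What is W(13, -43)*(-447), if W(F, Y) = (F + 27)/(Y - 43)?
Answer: 8940/43 ≈ 207.91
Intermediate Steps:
W(F, Y) = (27 + F)/(-43 + Y)
W(13, -43)*(-447) = ((27 + 13)/(-43 - 43))*(-447) = (40/(-86))*(-447) = -1/86*40*(-447) = -20/43*(-447) = 8940/43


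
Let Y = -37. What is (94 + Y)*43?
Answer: 2451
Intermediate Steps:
(94 + Y)*43 = (94 - 37)*43 = 57*43 = 2451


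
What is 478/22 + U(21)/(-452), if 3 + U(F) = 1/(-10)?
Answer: 1080621/49720 ≈ 21.734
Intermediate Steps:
U(F) = -31/10 (U(F) = -3 + 1/(-10) = -3 - 1/10 = -31/10)
478/22 + U(21)/(-452) = 478/22 - 31/10/(-452) = 478*(1/22) - 31/10*(-1/452) = 239/11 + 31/4520 = 1080621/49720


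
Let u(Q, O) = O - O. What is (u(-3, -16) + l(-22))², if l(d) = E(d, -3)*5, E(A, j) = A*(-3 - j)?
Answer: 0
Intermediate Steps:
u(Q, O) = 0
l(d) = 0 (l(d) = -d*(3 - 3)*5 = -1*d*0*5 = 0*5 = 0)
(u(-3, -16) + l(-22))² = (0 + 0)² = 0² = 0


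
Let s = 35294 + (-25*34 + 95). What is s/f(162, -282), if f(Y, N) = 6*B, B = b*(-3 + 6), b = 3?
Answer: 11513/18 ≈ 639.61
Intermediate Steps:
B = 9 (B = 3*(-3 + 6) = 3*3 = 9)
f(Y, N) = 54 (f(Y, N) = 6*9 = 54)
s = 34539 (s = 35294 + (-850 + 95) = 35294 - 755 = 34539)
s/f(162, -282) = 34539/54 = 34539*(1/54) = 11513/18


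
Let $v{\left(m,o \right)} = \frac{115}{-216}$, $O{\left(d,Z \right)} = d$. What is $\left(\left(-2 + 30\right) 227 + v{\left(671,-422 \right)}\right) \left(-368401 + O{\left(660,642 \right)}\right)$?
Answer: $- \frac{504827857721}{216} \approx -2.3372 \cdot 10^{9}$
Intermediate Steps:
$v{\left(m,o \right)} = - \frac{115}{216}$ ($v{\left(m,o \right)} = 115 \left(- \frac{1}{216}\right) = - \frac{115}{216}$)
$\left(\left(-2 + 30\right) 227 + v{\left(671,-422 \right)}\right) \left(-368401 + O{\left(660,642 \right)}\right) = \left(\left(-2 + 30\right) 227 - \frac{115}{216}\right) \left(-368401 + 660\right) = \left(28 \cdot 227 - \frac{115}{216}\right) \left(-367741\right) = \left(6356 - \frac{115}{216}\right) \left(-367741\right) = \frac{1372781}{216} \left(-367741\right) = - \frac{504827857721}{216}$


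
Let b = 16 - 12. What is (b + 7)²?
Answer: 121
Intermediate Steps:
b = 4
(b + 7)² = (4 + 7)² = 11² = 121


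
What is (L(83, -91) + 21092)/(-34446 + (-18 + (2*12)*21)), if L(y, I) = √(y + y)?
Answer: -5273/8490 - √166/33960 ≈ -0.62146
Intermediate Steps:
L(y, I) = √2*√y (L(y, I) = √(2*y) = √2*√y)
(L(83, -91) + 21092)/(-34446 + (-18 + (2*12)*21)) = (√2*√83 + 21092)/(-34446 + (-18 + (2*12)*21)) = (√166 + 21092)/(-34446 + (-18 + 24*21)) = (21092 + √166)/(-34446 + (-18 + 504)) = (21092 + √166)/(-34446 + 486) = (21092 + √166)/(-33960) = (21092 + √166)*(-1/33960) = -5273/8490 - √166/33960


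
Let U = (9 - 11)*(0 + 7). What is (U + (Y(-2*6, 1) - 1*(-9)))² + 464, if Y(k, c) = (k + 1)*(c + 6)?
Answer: 7188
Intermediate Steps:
U = -14 (U = -2*7 = -14)
Y(k, c) = (1 + k)*(6 + c)
(U + (Y(-2*6, 1) - 1*(-9)))² + 464 = (-14 + ((6 + 1 + 6*(-2*6) + 1*(-2*6)) - 1*(-9)))² + 464 = (-14 + ((6 + 1 + 6*(-12) + 1*(-12)) + 9))² + 464 = (-14 + ((6 + 1 - 72 - 12) + 9))² + 464 = (-14 + (-77 + 9))² + 464 = (-14 - 68)² + 464 = (-82)² + 464 = 6724 + 464 = 7188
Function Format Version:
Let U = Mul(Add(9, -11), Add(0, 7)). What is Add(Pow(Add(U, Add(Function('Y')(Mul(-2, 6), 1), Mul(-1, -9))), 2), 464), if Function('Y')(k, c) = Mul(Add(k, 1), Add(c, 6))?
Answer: 7188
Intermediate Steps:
U = -14 (U = Mul(-2, 7) = -14)
Function('Y')(k, c) = Mul(Add(1, k), Add(6, c))
Add(Pow(Add(U, Add(Function('Y')(Mul(-2, 6), 1), Mul(-1, -9))), 2), 464) = Add(Pow(Add(-14, Add(Add(6, 1, Mul(6, Mul(-2, 6)), Mul(1, Mul(-2, 6))), Mul(-1, -9))), 2), 464) = Add(Pow(Add(-14, Add(Add(6, 1, Mul(6, -12), Mul(1, -12)), 9)), 2), 464) = Add(Pow(Add(-14, Add(Add(6, 1, -72, -12), 9)), 2), 464) = Add(Pow(Add(-14, Add(-77, 9)), 2), 464) = Add(Pow(Add(-14, -68), 2), 464) = Add(Pow(-82, 2), 464) = Add(6724, 464) = 7188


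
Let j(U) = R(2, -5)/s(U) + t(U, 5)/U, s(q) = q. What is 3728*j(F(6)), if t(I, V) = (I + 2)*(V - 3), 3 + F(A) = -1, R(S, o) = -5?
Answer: 8388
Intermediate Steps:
F(A) = -4 (F(A) = -3 - 1 = -4)
t(I, V) = (-3 + V)*(2 + I) (t(I, V) = (2 + I)*(-3 + V) = (-3 + V)*(2 + I))
j(U) = -5/U + (4 + 2*U)/U (j(U) = -5/U + (-6 - 3*U + 2*5 + U*5)/U = -5/U + (-6 - 3*U + 10 + 5*U)/U = -5/U + (4 + 2*U)/U)
3728*j(F(6)) = 3728*(2 - 1/(-4)) = 3728*(2 - 1*(-1/4)) = 3728*(2 + 1/4) = 3728*(9/4) = 8388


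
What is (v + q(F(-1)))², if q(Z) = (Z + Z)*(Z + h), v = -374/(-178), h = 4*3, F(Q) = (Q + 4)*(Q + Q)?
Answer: 38700841/7921 ≈ 4885.9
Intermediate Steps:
F(Q) = 2*Q*(4 + Q) (F(Q) = (4 + Q)*(2*Q) = 2*Q*(4 + Q))
h = 12
v = 187/89 (v = -374*(-1/178) = 187/89 ≈ 2.1011)
q(Z) = 2*Z*(12 + Z) (q(Z) = (Z + Z)*(Z + 12) = (2*Z)*(12 + Z) = 2*Z*(12 + Z))
(v + q(F(-1)))² = (187/89 + 2*(2*(-1)*(4 - 1))*(12 + 2*(-1)*(4 - 1)))² = (187/89 + 2*(2*(-1)*3)*(12 + 2*(-1)*3))² = (187/89 + 2*(-6)*(12 - 6))² = (187/89 + 2*(-6)*6)² = (187/89 - 72)² = (-6221/89)² = 38700841/7921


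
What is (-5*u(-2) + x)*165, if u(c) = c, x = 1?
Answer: 1815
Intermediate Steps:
(-5*u(-2) + x)*165 = (-5*(-2) + 1)*165 = (10 + 1)*165 = 11*165 = 1815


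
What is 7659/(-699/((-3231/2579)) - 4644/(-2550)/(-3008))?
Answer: 5272596525600/384099337601 ≈ 13.727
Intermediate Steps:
7659/(-699/((-3231/2579)) - 4644/(-2550)/(-3008)) = 7659/(-699/((-3231*1/2579)) - 4644*(-1/2550)*(-1/3008)) = 7659/(-699/(-3231/2579) + (774/425)*(-1/3008)) = 7659/(-699*(-2579/3231) - 387/639200) = 7659/(600907/1077 - 387/639200) = 7659/(384099337601/688418400) = 7659*(688418400/384099337601) = 5272596525600/384099337601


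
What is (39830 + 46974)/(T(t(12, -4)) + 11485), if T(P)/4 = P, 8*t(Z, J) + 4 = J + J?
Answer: 86804/11479 ≈ 7.5620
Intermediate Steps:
t(Z, J) = -½ + J/4 (t(Z, J) = -½ + (J + J)/8 = -½ + (2*J)/8 = -½ + J/4)
T(P) = 4*P
(39830 + 46974)/(T(t(12, -4)) + 11485) = (39830 + 46974)/(4*(-½ + (¼)*(-4)) + 11485) = 86804/(4*(-½ - 1) + 11485) = 86804/(4*(-3/2) + 11485) = 86804/(-6 + 11485) = 86804/11479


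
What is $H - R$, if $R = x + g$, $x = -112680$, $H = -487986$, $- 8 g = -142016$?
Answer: $-393058$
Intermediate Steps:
$g = 17752$ ($g = \left(- \frac{1}{8}\right) \left(-142016\right) = 17752$)
$R = -94928$ ($R = -112680 + 17752 = -94928$)
$H - R = -487986 - -94928 = -487986 + 94928 = -393058$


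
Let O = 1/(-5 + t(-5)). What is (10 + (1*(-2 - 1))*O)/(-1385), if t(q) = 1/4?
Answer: -202/26315 ≈ -0.0076762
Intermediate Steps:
t(q) = 1/4
O = -4/19 (O = 1/(-5 + 1/4) = 1/(-19/4) = -4/19 ≈ -0.21053)
(10 + (1*(-2 - 1))*O)/(-1385) = (10 + (1*(-2 - 1))*(-4/19))/(-1385) = (10 + (1*(-3))*(-4/19))*(-1/1385) = (10 - 3*(-4/19))*(-1/1385) = (10 + 12/19)*(-1/1385) = (202/19)*(-1/1385) = -202/26315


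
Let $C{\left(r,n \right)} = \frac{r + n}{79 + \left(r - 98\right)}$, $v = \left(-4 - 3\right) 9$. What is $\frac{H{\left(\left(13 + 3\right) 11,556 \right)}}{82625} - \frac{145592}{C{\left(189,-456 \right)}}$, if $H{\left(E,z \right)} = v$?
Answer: $\frac{2045021613179}{22060875} \approx 92699.0$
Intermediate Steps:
$v = -63$ ($v = \left(-7\right) 9 = -63$)
$C{\left(r,n \right)} = \frac{n + r}{-19 + r}$ ($C{\left(r,n \right)} = \frac{n + r}{79 + \left(r - 98\right)} = \frac{n + r}{79 + \left(-98 + r\right)} = \frac{n + r}{-19 + r}$)
$H{\left(E,z \right)} = -63$
$\frac{H{\left(\left(13 + 3\right) 11,556 \right)}}{82625} - \frac{145592}{C{\left(189,-456 \right)}} = - \frac{63}{82625} - \frac{145592}{\frac{1}{-19 + 189} \left(-456 + 189\right)} = \left(-63\right) \frac{1}{82625} - \frac{145592}{\frac{1}{170} \left(-267\right)} = - \frac{63}{82625} - \frac{145592}{\frac{1}{170} \left(-267\right)} = - \frac{63}{82625} - \frac{145592}{- \frac{267}{170}} = - \frac{63}{82625} - - \frac{24750640}{267} = - \frac{63}{82625} + \frac{24750640}{267} = \frac{2045021613179}{22060875}$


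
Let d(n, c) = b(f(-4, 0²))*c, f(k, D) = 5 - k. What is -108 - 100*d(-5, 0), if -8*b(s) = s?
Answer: -108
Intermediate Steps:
b(s) = -s/8
d(n, c) = -9*c/8 (d(n, c) = (-(5 - 1*(-4))/8)*c = (-(5 + 4)/8)*c = (-⅛*9)*c = -9*c/8)
-108 - 100*d(-5, 0) = -108 - (-225)*0/2 = -108 - 100*0 = -108 + 0 = -108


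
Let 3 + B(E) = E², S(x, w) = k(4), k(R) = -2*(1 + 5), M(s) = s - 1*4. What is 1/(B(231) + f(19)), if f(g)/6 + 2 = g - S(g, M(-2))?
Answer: 1/53532 ≈ 1.8680e-5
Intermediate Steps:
M(s) = -4 + s (M(s) = s - 4 = -4 + s)
k(R) = -12 (k(R) = -2*6 = -12)
S(x, w) = -12
B(E) = -3 + E²
f(g) = 60 + 6*g (f(g) = -12 + 6*(g - 1*(-12)) = -12 + 6*(g + 12) = -12 + 6*(12 + g) = -12 + (72 + 6*g) = 60 + 6*g)
1/(B(231) + f(19)) = 1/((-3 + 231²) + (60 + 6*19)) = 1/((-3 + 53361) + (60 + 114)) = 1/(53358 + 174) = 1/53532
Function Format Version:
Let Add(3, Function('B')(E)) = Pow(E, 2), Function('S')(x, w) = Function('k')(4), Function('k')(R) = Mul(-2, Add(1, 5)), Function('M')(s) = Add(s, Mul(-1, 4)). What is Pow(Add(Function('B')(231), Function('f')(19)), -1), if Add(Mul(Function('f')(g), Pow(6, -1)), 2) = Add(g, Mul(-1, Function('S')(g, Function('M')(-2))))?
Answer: Rational(1, 53532) ≈ 1.8680e-5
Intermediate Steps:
Function('M')(s) = Add(-4, s) (Function('M')(s) = Add(s, -4) = Add(-4, s))
Function('k')(R) = -12 (Function('k')(R) = Mul(-2, 6) = -12)
Function('S')(x, w) = -12
Function('B')(E) = Add(-3, Pow(E, 2))
Function('f')(g) = Add(60, Mul(6, g)) (Function('f')(g) = Add(-12, Mul(6, Add(g, Mul(-1, -12)))) = Add(-12, Mul(6, Add(g, 12))) = Add(-12, Mul(6, Add(12, g))) = Add(-12, Add(72, Mul(6, g))) = Add(60, Mul(6, g)))
Pow(Add(Function('B')(231), Function('f')(19)), -1) = Pow(Add(Add(-3, Pow(231, 2)), Add(60, Mul(6, 19))), -1) = Pow(Add(Add(-3, 53361), Add(60, 114)), -1) = Pow(Add(53358, 174), -1) = Pow(53532, -1) = Rational(1, 53532)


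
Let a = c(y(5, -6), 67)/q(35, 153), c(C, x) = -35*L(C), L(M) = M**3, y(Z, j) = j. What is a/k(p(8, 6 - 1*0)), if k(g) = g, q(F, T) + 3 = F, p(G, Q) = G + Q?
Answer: 135/8 ≈ 16.875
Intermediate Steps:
q(F, T) = -3 + F
c(C, x) = -35*C**3
a = 945/4 (a = (-35*(-6)**3)/(-3 + 35) = -35*(-216)/32 = 7560*(1/32) = 945/4 ≈ 236.25)
a/k(p(8, 6 - 1*0)) = 945/(4*(8 + (6 - 1*0))) = 945/(4*(8 + (6 + 0))) = 945/(4*(8 + 6)) = (945/4)/14 = (945/4)*(1/14) = 135/8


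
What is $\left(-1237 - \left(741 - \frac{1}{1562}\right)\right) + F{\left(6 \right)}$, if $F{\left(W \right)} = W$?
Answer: $- \frac{3080263}{1562} \approx -1972.0$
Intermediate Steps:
$\left(-1237 - \left(741 - \frac{1}{1562}\right)\right) + F{\left(6 \right)} = \left(-1237 - \left(741 - \frac{1}{1562}\right)\right) + 6 = \left(-1237 + \left(-741 + \frac{1}{1562}\right)\right) + 6 = \left(-1237 - \frac{1157441}{1562}\right) + 6 = - \frac{3089635}{1562} + 6 = - \frac{3080263}{1562}$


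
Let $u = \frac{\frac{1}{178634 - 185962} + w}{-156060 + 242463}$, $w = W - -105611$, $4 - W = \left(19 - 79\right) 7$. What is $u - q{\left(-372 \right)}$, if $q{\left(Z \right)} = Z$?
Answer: $\frac{236312984927}{633161184} \approx 373.23$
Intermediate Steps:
$W = 424$ ($W = 4 - \left(19 - 79\right) 7 = 4 - \left(-60\right) 7 = 4 - -420 = 4 + 420 = 424$)
$w = 106035$ ($w = 424 - -105611 = 424 + 105611 = 106035$)
$u = \frac{777024479}{633161184}$ ($u = \frac{\frac{1}{178634 - 185962} + 106035}{-156060 + 242463} = \frac{\frac{1}{-7328} + 106035}{86403} = \left(- \frac{1}{7328} + 106035\right) \frac{1}{86403} = \frac{777024479}{7328} \cdot \frac{1}{86403} = \frac{777024479}{633161184} \approx 1.2272$)
$u - q{\left(-372 \right)} = \frac{777024479}{633161184} - -372 = \frac{777024479}{633161184} + 372 = \frac{236312984927}{633161184}$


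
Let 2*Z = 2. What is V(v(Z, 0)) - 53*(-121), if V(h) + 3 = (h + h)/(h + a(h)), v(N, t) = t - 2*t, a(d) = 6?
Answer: 6410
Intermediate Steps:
Z = 1 (Z = (1/2)*2 = 1)
v(N, t) = -t
V(h) = -3 + 2*h/(6 + h) (V(h) = -3 + (h + h)/(h + 6) = -3 + (2*h)/(6 + h) = -3 + 2*h/(6 + h))
V(v(Z, 0)) - 53*(-121) = (-18 - (-1)*0)/(6 - 1*0) - 53*(-121) = (-18 - 1*0)/(6 + 0) + 6413 = (-18 + 0)/6 + 6413 = (1/6)*(-18) + 6413 = -3 + 6413 = 6410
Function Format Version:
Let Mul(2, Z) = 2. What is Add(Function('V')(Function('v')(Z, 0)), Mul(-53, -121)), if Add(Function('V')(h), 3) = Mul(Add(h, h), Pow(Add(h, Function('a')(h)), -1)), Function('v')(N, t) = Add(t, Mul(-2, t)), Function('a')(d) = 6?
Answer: 6410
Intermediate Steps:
Z = 1 (Z = Mul(Rational(1, 2), 2) = 1)
Function('v')(N, t) = Mul(-1, t)
Function('V')(h) = Add(-3, Mul(2, h, Pow(Add(6, h), -1))) (Function('V')(h) = Add(-3, Mul(Add(h, h), Pow(Add(h, 6), -1))) = Add(-3, Mul(Mul(2, h), Pow(Add(6, h), -1))) = Add(-3, Mul(2, h, Pow(Add(6, h), -1))))
Add(Function('V')(Function('v')(Z, 0)), Mul(-53, -121)) = Add(Mul(Pow(Add(6, Mul(-1, 0)), -1), Add(-18, Mul(-1, Mul(-1, 0)))), Mul(-53, -121)) = Add(Mul(Pow(Add(6, 0), -1), Add(-18, Mul(-1, 0))), 6413) = Add(Mul(Pow(6, -1), Add(-18, 0)), 6413) = Add(Mul(Rational(1, 6), -18), 6413) = Add(-3, 6413) = 6410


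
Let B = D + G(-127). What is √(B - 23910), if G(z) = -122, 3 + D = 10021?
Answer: 7*I*√286 ≈ 118.38*I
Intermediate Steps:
D = 10018 (D = -3 + 10021 = 10018)
B = 9896 (B = 10018 - 122 = 9896)
√(B - 23910) = √(9896 - 23910) = √(-14014) = 7*I*√286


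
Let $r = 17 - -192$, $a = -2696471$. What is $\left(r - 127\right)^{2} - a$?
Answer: $2703195$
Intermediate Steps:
$r = 209$ ($r = 17 + 192 = 209$)
$\left(r - 127\right)^{2} - a = \left(209 - 127\right)^{2} - -2696471 = 82^{2} + 2696471 = 6724 + 2696471 = 2703195$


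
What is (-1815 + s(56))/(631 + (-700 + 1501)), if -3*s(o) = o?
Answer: -5501/4296 ≈ -1.2805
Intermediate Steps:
s(o) = -o/3
(-1815 + s(56))/(631 + (-700 + 1501)) = (-1815 - 1/3*56)/(631 + (-700 + 1501)) = (-1815 - 56/3)/(631 + 801) = -5501/3/1432 = -5501/3*1/1432 = -5501/4296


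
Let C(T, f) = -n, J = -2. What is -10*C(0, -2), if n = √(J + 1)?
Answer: 10*I ≈ 10.0*I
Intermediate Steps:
n = I (n = √(-2 + 1) = √(-1) = I ≈ 1.0*I)
C(T, f) = -I
-10*C(0, -2) = -(-10)*I = 10*I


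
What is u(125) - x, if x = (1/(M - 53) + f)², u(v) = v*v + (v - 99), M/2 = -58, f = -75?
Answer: 286327235/28561 ≈ 10025.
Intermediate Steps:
M = -116 (M = 2*(-58) = -116)
u(v) = -99 + v + v² (u(v) = v² + (-99 + v) = -99 + v + v²)
x = 160680976/28561 (x = (1/(-116 - 53) - 75)² = (1/(-169) - 75)² = (-1/169 - 75)² = (-12676/169)² = 160680976/28561 ≈ 5625.9)
u(125) - x = (-99 + 125 + 125²) - 1*160680976/28561 = (-99 + 125 + 15625) - 160680976/28561 = 15651 - 160680976/28561 = 286327235/28561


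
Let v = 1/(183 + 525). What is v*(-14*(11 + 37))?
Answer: -56/59 ≈ -0.94915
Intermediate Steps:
v = 1/708 ≈ 0.0014124
v*(-14*(11 + 37)) = (-14*(11 + 37))/708 = (-14*48)/708 = (1/708)*(-672) = -56/59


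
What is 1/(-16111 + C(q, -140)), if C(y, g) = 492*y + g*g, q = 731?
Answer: 1/363141 ≈ 2.7537e-6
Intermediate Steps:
C(y, g) = g² + 492*y (C(y, g) = 492*y + g² = g² + 492*y)
1/(-16111 + C(q, -140)) = 1/(-16111 + ((-140)² + 492*731)) = 1/(-16111 + (19600 + 359652)) = 1/(-16111 + 379252) = 1/363141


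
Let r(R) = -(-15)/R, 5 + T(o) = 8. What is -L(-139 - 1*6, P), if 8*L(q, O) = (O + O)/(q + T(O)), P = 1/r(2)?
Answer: 1/4260 ≈ 0.00023474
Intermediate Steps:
T(o) = 3 (T(o) = -5 + 8 = 3)
r(R) = 15/R
P = 2/15 (P = 1/(15/2) = 2/15 ≈ 0.13333)
L(q, O) = O/(4*(3 + q)) (L(q, O) = ((O + O)/(q + 3))/8 = ((2*O)/(3 + q))/8 = (2*O/(3 + q))/8 = O/(4*(3 + q)))
-L(-139 - 1*6, P) = -2/(4*15*(3 + (-139 - 1*6))) = -2/(4*15*(3 + (-139 - 6))) = -2/(4*15*(3 - 145)) = -2/(4*15*(-142)) = -2*(-1)/(4*15*142) = -1*(-1/4260) = 1/4260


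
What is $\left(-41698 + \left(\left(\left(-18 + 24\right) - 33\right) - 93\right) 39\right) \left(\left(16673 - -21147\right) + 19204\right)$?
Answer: $-2644659072$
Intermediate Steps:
$\left(-41698 + \left(\left(\left(-18 + 24\right) - 33\right) - 93\right) 39\right) \left(\left(16673 - -21147\right) + 19204\right) = \left(-41698 + \left(\left(6 - 33\right) - 93\right) 39\right) \left(\left(16673 + 21147\right) + 19204\right) = \left(-41698 + \left(-27 - 93\right) 39\right) \left(37820 + 19204\right) = \left(-41698 - 4680\right) 57024 = \left(-46378\right) 57024 = -2644659072$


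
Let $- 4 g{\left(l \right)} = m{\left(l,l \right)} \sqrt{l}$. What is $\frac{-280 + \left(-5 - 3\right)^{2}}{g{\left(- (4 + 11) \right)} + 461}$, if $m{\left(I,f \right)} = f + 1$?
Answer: $- \frac{398304}{850819} + \frac{3024 i \sqrt{15}}{850819} \approx -0.46814 + 0.013765 i$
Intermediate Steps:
$m{\left(I,f \right)} = 1 + f$
$g{\left(l \right)} = - \frac{\sqrt{l} \left(1 + l\right)}{4}$ ($g{\left(l \right)} = - \frac{\left(1 + l\right) \sqrt{l}}{4} = - \frac{\sqrt{l} \left(1 + l\right)}{4}$)
$\frac{-280 + \left(-5 - 3\right)^{2}}{g{\left(- (4 + 11) \right)} + 461} = \frac{-280 + \left(-5 - 3\right)^{2}}{\frac{\sqrt{- (4 + 11)} \left(-1 - - (4 + 11)\right)}{4} + 461} = \frac{-280 + \left(-8\right)^{2}}{\frac{\sqrt{\left(-1\right) 15} \left(-1 - \left(-1\right) 15\right)}{4} + 461} = \frac{-280 + 64}{\frac{\sqrt{-15} \left(-1 - -15\right)}{4} + 461} = - \frac{216}{\frac{i \sqrt{15} \left(-1 + 15\right)}{4} + 461} = - \frac{216}{\frac{1}{4} i \sqrt{15} \cdot 14 + 461} = - \frac{216}{\frac{7 i \sqrt{15}}{2} + 461} = - \frac{216}{461 + \frac{7 i \sqrt{15}}{2}}$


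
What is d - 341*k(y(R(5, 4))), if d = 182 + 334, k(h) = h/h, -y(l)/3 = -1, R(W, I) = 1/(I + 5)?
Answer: 175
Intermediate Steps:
R(W, I) = 1/(5 + I)
y(l) = 3 (y(l) = -3*(-1) = 3)
k(h) = 1
d = 516
d - 341*k(y(R(5, 4))) = 516 - 341*1 = 516 - 341 = 175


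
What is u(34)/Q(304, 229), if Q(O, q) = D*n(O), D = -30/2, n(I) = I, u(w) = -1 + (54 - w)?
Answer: -1/240 ≈ -0.0041667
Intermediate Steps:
u(w) = 53 - w
D = -15 (D = -30*½ = -15)
Q(O, q) = -15*O
u(34)/Q(304, 229) = (53 - 1*34)/((-15*304)) = (53 - 34)/(-4560) = 19*(-1/4560) = -1/240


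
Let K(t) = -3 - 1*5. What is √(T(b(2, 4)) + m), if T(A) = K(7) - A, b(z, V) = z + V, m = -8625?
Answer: I*√8639 ≈ 92.946*I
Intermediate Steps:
K(t) = -8 (K(t) = -3 - 5 = -8)
b(z, V) = V + z
T(A) = -8 - A
√(T(b(2, 4)) + m) = √((-8 - (4 + 2)) - 8625) = √((-8 - 1*6) - 8625) = √((-8 - 6) - 8625) = √(-14 - 8625) = √(-8639) = I*√8639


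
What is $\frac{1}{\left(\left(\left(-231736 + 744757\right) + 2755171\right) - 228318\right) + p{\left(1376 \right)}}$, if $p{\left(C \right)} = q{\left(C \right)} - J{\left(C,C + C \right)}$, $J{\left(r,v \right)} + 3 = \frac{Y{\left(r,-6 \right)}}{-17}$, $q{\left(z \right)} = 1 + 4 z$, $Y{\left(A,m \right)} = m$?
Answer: $\frac{17}{51771488} \approx 3.2837 \cdot 10^{-7}$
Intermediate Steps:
$J{\left(r,v \right)} = - \frac{45}{17}$ ($J{\left(r,v \right)} = -3 - \frac{6}{-17} = -3 - - \frac{6}{17} = -3 + \frac{6}{17} = - \frac{45}{17}$)
$p{\left(C \right)} = \frac{62}{17} + 4 C$ ($p{\left(C \right)} = \left(1 + 4 C\right) - - \frac{45}{17} = \left(1 + 4 C\right) + \frac{45}{17} = \frac{62}{17} + 4 C$)
$\frac{1}{\left(\left(\left(-231736 + 744757\right) + 2755171\right) - 228318\right) + p{\left(1376 \right)}} = \frac{1}{\left(\left(\left(-231736 + 744757\right) + 2755171\right) - 228318\right) + \left(\frac{62}{17} + 4 \cdot 1376\right)} = \frac{1}{\left(\left(513021 + 2755171\right) - 228318\right) + \left(\frac{62}{17} + 5504\right)} = \frac{1}{\left(3268192 - 228318\right) + \frac{93630}{17}} = \frac{1}{3039874 + \frac{93630}{17}} = \frac{1}{\frac{51771488}{17}} = \frac{17}{51771488}$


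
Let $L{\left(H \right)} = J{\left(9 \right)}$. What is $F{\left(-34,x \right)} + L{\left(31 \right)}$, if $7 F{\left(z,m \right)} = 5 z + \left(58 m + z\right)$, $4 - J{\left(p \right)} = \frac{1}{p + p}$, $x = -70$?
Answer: $- \frac{76255}{126} \approx -605.2$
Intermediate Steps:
$J{\left(p \right)} = 4 - \frac{1}{2 p}$ ($J{\left(p \right)} = 4 - \frac{1}{p + p} = 4 - \frac{1}{2 p}$)
$F{\left(z,m \right)} = \frac{6 z}{7} + \frac{58 m}{7}$ ($F{\left(z,m \right)} = \frac{5 z + \left(58 m + z\right)}{7} = \frac{5 z + \left(z + 58 m\right)}{7} = \frac{6 z + 58 m}{7} = \frac{6 z}{7} + \frac{58 m}{7}$)
$L{\left(H \right)} = \frac{71}{18}$ ($L{\left(H \right)} = 4 - \frac{1}{2 \cdot 9} = 4 - \frac{1}{18} = \frac{71}{18}$)
$F{\left(-34,x \right)} + L{\left(31 \right)} = \left(\frac{6}{7} \left(-34\right) + \frac{58}{7} \left(-70\right)\right) + \frac{71}{18} = \left(- \frac{204}{7} - 580\right) + \frac{71}{18} = - \frac{4264}{7} + \frac{71}{18} = - \frac{76255}{126}$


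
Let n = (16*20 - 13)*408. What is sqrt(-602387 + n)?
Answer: I*sqrt(477131) ≈ 690.75*I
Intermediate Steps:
n = 125256 (n = (320 - 13)*408 = 307*408 = 125256)
sqrt(-602387 + n) = sqrt(-602387 + 125256) = sqrt(-477131) = I*sqrt(477131)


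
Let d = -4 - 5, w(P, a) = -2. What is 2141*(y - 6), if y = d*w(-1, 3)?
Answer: 25692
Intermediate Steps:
d = -9
y = 18 (y = -9*(-2) = 18)
2141*(y - 6) = 2141*(18 - 6) = 2141*12 = 25692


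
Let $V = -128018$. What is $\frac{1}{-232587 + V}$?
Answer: $- \frac{1}{360605} \approx -2.7731 \cdot 10^{-6}$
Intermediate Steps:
$\frac{1}{-232587 + V} = \frac{1}{-232587 - 128018} = \frac{1}{-360605} = - \frac{1}{360605}$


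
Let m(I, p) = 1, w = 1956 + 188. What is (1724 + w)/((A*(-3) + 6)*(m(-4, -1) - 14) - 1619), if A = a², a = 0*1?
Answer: -3868/1697 ≈ -2.2793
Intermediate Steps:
a = 0
w = 2144
A = 0 (A = 0² = 0)
(1724 + w)/((A*(-3) + 6)*(m(-4, -1) - 14) - 1619) = (1724 + 2144)/((0*(-3) + 6)*(1 - 14) - 1619) = 3868/((0 + 6)*(-13) - 1619) = 3868/(6*(-13) - 1619) = 3868/(-78 - 1619) = 3868/(-1697) = 3868*(-1/1697) = -3868/1697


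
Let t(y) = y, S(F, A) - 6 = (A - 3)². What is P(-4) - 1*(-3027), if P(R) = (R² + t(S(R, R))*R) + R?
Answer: 2819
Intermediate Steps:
S(F, A) = 6 + (-3 + A)² (S(F, A) = 6 + (A - 3)² = 6 + (-3 + A)²)
P(R) = R + R² + R*(6 + (-3 + R)²) (P(R) = (R² + (6 + (-3 + R)²)*R) + R = (R² + R*(6 + (-3 + R)²)) + R = R + R² + R*(6 + (-3 + R)²))
P(-4) - 1*(-3027) = -4*(7 - 4 + (-3 - 4)²) - 1*(-3027) = -4*(7 - 4 + (-7)²) + 3027 = -4*(7 - 4 + 49) + 3027 = -4*52 + 3027 = -208 + 3027 = 2819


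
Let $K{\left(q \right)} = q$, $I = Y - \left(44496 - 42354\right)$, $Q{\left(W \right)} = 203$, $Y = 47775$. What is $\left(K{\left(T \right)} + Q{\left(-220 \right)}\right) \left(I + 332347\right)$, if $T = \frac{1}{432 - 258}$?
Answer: $\frac{6675693770}{87} \approx 7.6732 \cdot 10^{7}$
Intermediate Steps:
$T = \frac{1}{174} \approx 0.0057471$
$I = 45633$ ($I = 47775 - \left(44496 - 42354\right) = 47775 - 2142 = 45633$)
$\left(K{\left(T \right)} + Q{\left(-220 \right)}\right) \left(I + 332347\right) = \left(\frac{1}{174} + 203\right) \left(45633 + 332347\right) = \frac{35323}{174} \cdot 377980 = \frac{6675693770}{87}$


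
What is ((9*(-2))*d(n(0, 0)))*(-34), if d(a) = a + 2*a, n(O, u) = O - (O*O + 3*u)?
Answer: 0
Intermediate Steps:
n(O, u) = O - O**2 - 3*u (n(O, u) = O - (O**2 + 3*u) = O + (-O**2 - 3*u) = O - O**2 - 3*u)
d(a) = 3*a
((9*(-2))*d(n(0, 0)))*(-34) = ((9*(-2))*(3*(0 - 1*0**2 - 3*0)))*(-34) = -54*(0 - 1*0 + 0)*(-34) = -54*(0 + 0 + 0)*(-34) = -54*0*(-34) = -18*0*(-34) = 0*(-34) = 0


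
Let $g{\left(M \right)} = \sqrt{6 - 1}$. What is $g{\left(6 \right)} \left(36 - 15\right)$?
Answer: $21 \sqrt{5} \approx 46.957$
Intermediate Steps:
$g{\left(M \right)} = \sqrt{5}$
$g{\left(6 \right)} \left(36 - 15\right) = \sqrt{5} \left(36 - 15\right) = \sqrt{5} \cdot 21 = 21 \sqrt{5}$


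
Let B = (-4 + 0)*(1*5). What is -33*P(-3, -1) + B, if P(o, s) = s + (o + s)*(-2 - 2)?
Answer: -515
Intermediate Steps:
B = -20 (B = -4*5 = -20)
P(o, s) = -4*o - 3*s (P(o, s) = s + (o + s)*(-4) = s + (-4*o - 4*s) = -4*o - 3*s)
-33*P(-3, -1) + B = -33*(-4*(-3) - 3*(-1)) - 20 = -33*(12 + 3) - 20 = -33*15 - 20 = -495 - 20 = -515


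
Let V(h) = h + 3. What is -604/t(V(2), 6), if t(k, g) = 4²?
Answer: -151/4 ≈ -37.750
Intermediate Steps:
V(h) = 3 + h
t(k, g) = 16
-604/t(V(2), 6) = -604/16 = -604*1/16 = -151/4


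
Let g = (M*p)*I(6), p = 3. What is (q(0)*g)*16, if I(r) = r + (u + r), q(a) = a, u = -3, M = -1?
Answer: 0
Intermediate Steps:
I(r) = -3 + 2*r (I(r) = r + (-3 + r) = -3 + 2*r)
g = -27 (g = (-1*3)*(-3 + 2*6) = -3*(-3 + 12) = -3*9 = -27)
(q(0)*g)*16 = (0*(-27))*16 = 0*16 = 0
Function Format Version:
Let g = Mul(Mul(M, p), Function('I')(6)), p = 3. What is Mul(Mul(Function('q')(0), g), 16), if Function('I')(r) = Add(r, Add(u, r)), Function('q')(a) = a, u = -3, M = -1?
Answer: 0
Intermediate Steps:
Function('I')(r) = Add(-3, Mul(2, r)) (Function('I')(r) = Add(r, Add(-3, r)) = Add(-3, Mul(2, r)))
g = -27 (g = Mul(Mul(-1, 3), Add(-3, Mul(2, 6))) = Mul(-3, Add(-3, 12)) = Mul(-3, 9) = -27)
Mul(Mul(Function('q')(0), g), 16) = Mul(Mul(0, -27), 16) = Mul(0, 16) = 0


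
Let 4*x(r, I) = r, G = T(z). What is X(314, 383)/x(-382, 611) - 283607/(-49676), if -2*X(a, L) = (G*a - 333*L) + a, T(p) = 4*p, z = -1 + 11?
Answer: -5641929603/9488116 ≈ -594.63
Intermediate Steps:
z = 10
G = 40 (G = 4*10 = 40)
x(r, I) = r/4
X(a, L) = -41*a/2 + 333*L/2 (X(a, L) = -((40*a - 333*L) + a)/2 = -((-333*L + 40*a) + a)/2 = -(-333*L + 41*a)/2 = -41*a/2 + 333*L/2)
X(314, 383)/x(-382, 611) - 283607/(-49676) = (-41/2*314 + (333/2)*383)/(((1/4)*(-382))) - 283607/(-49676) = (-6437 + 127539/2)/(-191/2) - 283607*(-1/49676) = (114665/2)*(-2/191) + 283607/49676 = -114665/191 + 283607/49676 = -5641929603/9488116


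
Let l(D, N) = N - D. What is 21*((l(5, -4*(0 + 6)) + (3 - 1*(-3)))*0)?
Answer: 0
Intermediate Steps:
21*((l(5, -4*(0 + 6)) + (3 - 1*(-3)))*0) = 21*(((-4*(0 + 6) - 1*5) + (3 - 1*(-3)))*0) = 21*(((-4*6 - 5) + (3 + 3))*0) = 21*(((-24 - 5) + 6)*0) = 21*((-29 + 6)*0) = 21*(-23*0) = 21*0 = 0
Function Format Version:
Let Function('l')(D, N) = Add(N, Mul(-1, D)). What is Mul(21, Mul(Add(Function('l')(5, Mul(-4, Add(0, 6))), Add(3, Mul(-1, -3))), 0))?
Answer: 0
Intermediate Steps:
Mul(21, Mul(Add(Function('l')(5, Mul(-4, Add(0, 6))), Add(3, Mul(-1, -3))), 0)) = Mul(21, Mul(Add(Add(Mul(-4, Add(0, 6)), Mul(-1, 5)), Add(3, Mul(-1, -3))), 0)) = Mul(21, Mul(Add(Add(Mul(-4, 6), -5), Add(3, 3)), 0)) = Mul(21, Mul(Add(Add(-24, -5), 6), 0)) = Mul(21, Mul(Add(-29, 6), 0)) = Mul(21, Mul(-23, 0)) = Mul(21, 0) = 0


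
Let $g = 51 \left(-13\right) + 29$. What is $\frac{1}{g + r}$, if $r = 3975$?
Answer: $\frac{1}{3341} \approx 0.00029931$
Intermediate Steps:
$g = -634$ ($g = -663 + 29 = -634$)
$\frac{1}{g + r} = \frac{1}{-634 + 3975} = \frac{1}{3341}$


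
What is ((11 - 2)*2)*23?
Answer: 414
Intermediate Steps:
((11 - 2)*2)*23 = (9*2)*23 = 18*23 = 414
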